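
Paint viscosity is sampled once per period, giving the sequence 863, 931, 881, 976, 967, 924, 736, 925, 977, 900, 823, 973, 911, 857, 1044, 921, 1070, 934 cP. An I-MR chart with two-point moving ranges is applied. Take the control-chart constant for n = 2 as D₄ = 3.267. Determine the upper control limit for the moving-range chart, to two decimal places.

Moving ranges: 68, 50, 95, 9, 43, 188, 189, 52, 77, 77, 150, 62, 54, 187, 123, 149, 136; M̄R̄ = 1709.0000 / 17 = 100.5294
UCL_MR = D₄·M̄R̄ = 3.267 × 100.5294 = 328.4296

328.43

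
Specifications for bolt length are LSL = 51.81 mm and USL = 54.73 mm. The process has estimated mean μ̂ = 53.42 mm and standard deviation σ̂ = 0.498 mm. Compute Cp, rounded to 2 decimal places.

Cp = (USL − LSL) / (6σ̂) = (54.73 − 51.81) / (6 × 0.498) = 2.9200 / 2.9880 = 0.9772

0.98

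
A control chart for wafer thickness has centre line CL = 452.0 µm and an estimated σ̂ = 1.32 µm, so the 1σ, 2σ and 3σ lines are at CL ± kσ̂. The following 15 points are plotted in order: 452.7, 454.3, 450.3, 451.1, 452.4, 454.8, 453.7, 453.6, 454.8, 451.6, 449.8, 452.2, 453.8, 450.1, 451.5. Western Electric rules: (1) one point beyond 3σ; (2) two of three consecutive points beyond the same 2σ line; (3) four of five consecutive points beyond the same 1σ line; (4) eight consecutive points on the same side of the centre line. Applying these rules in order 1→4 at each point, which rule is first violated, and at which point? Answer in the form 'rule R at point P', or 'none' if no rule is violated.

Zone of each point (C = within 1σ̂, B = 1σ̂–2σ̂, A = 2σ̂–3σ̂, * = beyond 3σ̂; sign = side of CL): 1:+C, 2:+B, 3:-B, 4:-C, 5:+C, 6:+A, 7:+B, 8:+B, 9:+A, 10:-C, 11:-B, 12:+C, 13:+B, 14:-B, 15:-C
Rule 3 (four of five consecutive points beyond the same 1σ limit) is satisfied at point 9.

rule 3 at point 9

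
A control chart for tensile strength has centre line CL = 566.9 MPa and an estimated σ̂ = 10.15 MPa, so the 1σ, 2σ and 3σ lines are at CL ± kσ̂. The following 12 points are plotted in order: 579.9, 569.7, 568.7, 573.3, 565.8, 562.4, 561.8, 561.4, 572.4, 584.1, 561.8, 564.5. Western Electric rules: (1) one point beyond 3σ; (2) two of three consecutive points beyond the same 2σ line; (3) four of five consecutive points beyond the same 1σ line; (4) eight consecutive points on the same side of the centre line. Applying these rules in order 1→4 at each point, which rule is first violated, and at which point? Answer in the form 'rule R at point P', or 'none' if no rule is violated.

none

Zone of each point (C = within 1σ̂, B = 1σ̂–2σ̂, A = 2σ̂–3σ̂, * = beyond 3σ̂; sign = side of CL): 1:+B, 2:+C, 3:+C, 4:+C, 5:-C, 6:-C, 7:-C, 8:-C, 9:+C, 10:+B, 11:-C, 12:-C
No rule fires across all 12 points.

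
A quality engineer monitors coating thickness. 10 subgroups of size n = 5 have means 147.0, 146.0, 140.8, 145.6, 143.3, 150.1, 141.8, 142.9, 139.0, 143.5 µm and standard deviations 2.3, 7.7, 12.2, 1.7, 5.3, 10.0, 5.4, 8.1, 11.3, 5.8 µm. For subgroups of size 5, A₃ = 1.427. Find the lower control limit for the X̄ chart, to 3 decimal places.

134.040

X̄̄ = (147.0 + 146.0 + 140.8 + 145.6 + 143.3 + 150.1 + 141.8 + 142.9 + 139.0 + 143.5) / 10 = 144.0000
s̄ = (2.3 + 7.7 + 12.2 + 1.7 + 5.3 + 10.0 + 5.4 + 8.1 + 11.3 + 5.8) / 10 = 6.9800
LCL = X̄̄ − A₃·s̄ = 144.0000 − 1.427 × 6.9800 = 134.0395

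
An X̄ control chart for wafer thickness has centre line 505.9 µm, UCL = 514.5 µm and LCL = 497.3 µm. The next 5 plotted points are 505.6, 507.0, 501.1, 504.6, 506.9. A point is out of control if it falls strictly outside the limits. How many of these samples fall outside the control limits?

All 5 points lie within [497.3, 514.5].

0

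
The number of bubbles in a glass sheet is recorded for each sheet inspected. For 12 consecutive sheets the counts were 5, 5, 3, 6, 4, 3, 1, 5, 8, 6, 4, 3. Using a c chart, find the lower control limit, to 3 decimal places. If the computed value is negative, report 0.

0.000

c̄ = (5 + 5 + 3 + 6 + 4 + 3 + 1 + 5 + 8 + 6 + 4 + 3) / 12 = 53 / 12 = 4.4167
LCL = c̄ − 3√c̄ = 4.4167 − 3 × 2.1016 = -1.8881 → 0 (cannot be negative)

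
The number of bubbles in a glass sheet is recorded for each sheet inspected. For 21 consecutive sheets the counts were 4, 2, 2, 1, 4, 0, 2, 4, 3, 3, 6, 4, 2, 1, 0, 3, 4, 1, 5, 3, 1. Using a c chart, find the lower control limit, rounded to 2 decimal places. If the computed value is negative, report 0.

0.00

c̄ = (4 + 2 + 2 + 1 + 4 + 0 + 2 + 4 + 3 + 3 + 6 + 4 + 2 + 1 + 0 + 3 + 4 + 1 + 5 + 3 + 1) / 21 = 55 / 21 = 2.6190
LCL = c̄ − 3√c̄ = 2.6190 − 3 × 1.6183 = -2.2360 → 0 (cannot be negative)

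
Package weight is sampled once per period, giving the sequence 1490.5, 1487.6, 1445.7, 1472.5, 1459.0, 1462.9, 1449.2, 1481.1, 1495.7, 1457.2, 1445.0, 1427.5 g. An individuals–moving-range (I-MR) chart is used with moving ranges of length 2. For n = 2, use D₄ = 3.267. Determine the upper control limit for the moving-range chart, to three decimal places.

64.568

Moving ranges: 2.9, 41.9, 26.8, 13.5, 3.9, 13.7, 31.9, 14.6, 38.5, 12.2, 17.5; M̄R̄ = 217.4000 / 11 = 19.7636
UCL_MR = D₄·M̄R̄ = 3.267 × 19.7636 = 64.5678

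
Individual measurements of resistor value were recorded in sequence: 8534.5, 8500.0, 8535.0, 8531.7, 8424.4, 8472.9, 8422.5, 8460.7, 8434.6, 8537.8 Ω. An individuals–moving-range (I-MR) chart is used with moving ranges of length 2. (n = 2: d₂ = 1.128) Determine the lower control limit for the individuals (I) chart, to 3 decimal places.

X̄ = (8534.5 + 8500.0 + 8535.0 + 8531.7 + 8424.4 + 8472.9 + 8422.5 + 8460.7 + 8434.6 + 8537.8) / 10 = 8485.4100
Moving ranges: 34.5, 35.0, 3.3, 107.3, 48.5, 50.4, 38.2, 26.1, 103.2; M̄R̄ = 446.5000 / 9 = 49.6111
LCL = X̄ − 3·M̄R̄/d₂ = 8485.4100 − 3 × 49.6111 / 1.128 = 8353.4656

8353.466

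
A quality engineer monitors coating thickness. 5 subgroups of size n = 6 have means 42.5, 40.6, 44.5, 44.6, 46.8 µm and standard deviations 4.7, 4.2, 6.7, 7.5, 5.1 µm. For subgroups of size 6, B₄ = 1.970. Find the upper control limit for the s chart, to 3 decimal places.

11.111

s̄ = (4.7 + 4.2 + 6.7 + 7.5 + 5.1) / 5 = 5.6400
UCL_s = B₄·s̄ = 1.970 × 5.6400 = 11.1108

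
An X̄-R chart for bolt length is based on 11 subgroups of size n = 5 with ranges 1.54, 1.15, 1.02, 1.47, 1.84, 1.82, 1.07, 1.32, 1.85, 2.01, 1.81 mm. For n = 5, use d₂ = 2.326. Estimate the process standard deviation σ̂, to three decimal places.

0.661

R̄ = (1.54 + 1.15 + 1.02 + 1.47 + 1.84 + 1.82 + 1.07 + 1.32 + 1.85 + 2.01 + 1.81) / 11 = 1.5364
σ̂ = R̄ / d₂ = 1.5364 / 2.326 = 0.6605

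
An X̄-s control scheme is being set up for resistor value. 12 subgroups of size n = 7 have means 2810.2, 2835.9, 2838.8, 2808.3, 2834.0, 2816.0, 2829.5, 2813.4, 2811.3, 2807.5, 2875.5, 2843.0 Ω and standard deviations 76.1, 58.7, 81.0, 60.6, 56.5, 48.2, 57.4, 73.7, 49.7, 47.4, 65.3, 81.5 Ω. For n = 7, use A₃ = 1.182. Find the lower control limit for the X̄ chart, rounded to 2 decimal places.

X̄̄ = (2810.2 + 2835.9 + 2838.8 + 2808.3 + 2834.0 + 2816.0 + 2829.5 + 2813.4 + 2811.3 + 2807.5 + 2875.5 + 2843.0) / 12 = 2826.9500
s̄ = (76.1 + 58.7 + 81.0 + 60.6 + 56.5 + 48.2 + 57.4 + 73.7 + 49.7 + 47.4 + 65.3 + 81.5) / 12 = 63.0083
LCL = X̄̄ − A₃·s̄ = 2826.9500 − 1.182 × 63.0083 = 2752.4742

2752.47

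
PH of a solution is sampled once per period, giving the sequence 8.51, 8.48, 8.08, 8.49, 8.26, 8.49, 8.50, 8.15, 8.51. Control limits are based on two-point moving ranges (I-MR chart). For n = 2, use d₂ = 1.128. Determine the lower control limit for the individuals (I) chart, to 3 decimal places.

7.714

X̄ = (8.51 + 8.48 + 8.08 + 8.49 + 8.26 + 8.49 + 8.50 + 8.15 + 8.51) / 9 = 8.3856
Moving ranges: 0.03, 0.40, 0.41, 0.23, 0.23, 0.01, 0.35, 0.36; M̄R̄ = 2.0200 / 8 = 0.2525
LCL = X̄ − 3·M̄R̄/d₂ = 8.3856 − 3 × 0.2525 / 1.128 = 7.7140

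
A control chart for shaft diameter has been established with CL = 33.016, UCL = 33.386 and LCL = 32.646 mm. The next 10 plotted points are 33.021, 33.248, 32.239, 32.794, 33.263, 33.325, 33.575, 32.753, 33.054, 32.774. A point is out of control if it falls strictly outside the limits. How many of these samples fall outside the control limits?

Compare each point to [32.646, 33.386]: sample 3 = 32.239 < LCL; sample 7 = 33.575 > UCL.

2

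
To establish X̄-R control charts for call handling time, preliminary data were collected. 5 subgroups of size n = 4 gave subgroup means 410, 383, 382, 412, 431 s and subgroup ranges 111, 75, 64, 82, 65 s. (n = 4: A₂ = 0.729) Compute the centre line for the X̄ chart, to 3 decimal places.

403.600

X̄̄ = (410 + 383 + 382 + 412 + 431) / 5 = 2018.0000 / 5 = 403.6000
CL = X̄̄ = 403.6000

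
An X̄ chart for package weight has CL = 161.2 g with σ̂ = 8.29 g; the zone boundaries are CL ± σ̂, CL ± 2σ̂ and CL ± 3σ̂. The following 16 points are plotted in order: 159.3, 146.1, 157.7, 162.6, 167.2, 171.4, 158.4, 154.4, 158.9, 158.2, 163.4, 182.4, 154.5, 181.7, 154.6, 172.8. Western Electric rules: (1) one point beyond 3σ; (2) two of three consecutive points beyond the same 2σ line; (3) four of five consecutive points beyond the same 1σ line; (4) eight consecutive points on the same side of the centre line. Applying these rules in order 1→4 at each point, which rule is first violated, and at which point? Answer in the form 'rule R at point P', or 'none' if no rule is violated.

Zone of each point (C = within 1σ̂, B = 1σ̂–2σ̂, A = 2σ̂–3σ̂, * = beyond 3σ̂; sign = side of CL): 1:-C, 2:-B, 3:-C, 4:+C, 5:+C, 6:+B, 7:-C, 8:-C, 9:-C, 10:-C, 11:+C, 12:+A, 13:-C, 14:+A, 15:-C, 16:+B
Rule 2 (two of three consecutive points beyond the same 2σ limit) is satisfied at point 14.

rule 2 at point 14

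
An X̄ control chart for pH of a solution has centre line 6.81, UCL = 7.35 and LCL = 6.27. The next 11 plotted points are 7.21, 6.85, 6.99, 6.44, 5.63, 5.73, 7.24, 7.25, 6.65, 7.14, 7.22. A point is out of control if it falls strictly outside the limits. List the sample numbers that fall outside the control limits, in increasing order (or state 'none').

5, 6

Compare each point to [6.27, 7.35]: sample 5 = 5.63 < LCL; sample 6 = 5.73 < LCL.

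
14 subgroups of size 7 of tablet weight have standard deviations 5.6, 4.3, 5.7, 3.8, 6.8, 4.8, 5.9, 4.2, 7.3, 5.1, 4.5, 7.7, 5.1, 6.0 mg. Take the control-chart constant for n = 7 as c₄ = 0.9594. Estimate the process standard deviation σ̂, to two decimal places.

5.72

s̄ = (5.6 + 4.3 + 5.7 + 3.8 + 6.8 + 4.8 + 5.9 + 4.2 + 7.3 + 5.1 + 4.5 + 7.7 + 5.1 + 6.0) / 14 = 5.4857
σ̂ = s̄ / c₄ = 5.4857 / 0.9594 = 5.7179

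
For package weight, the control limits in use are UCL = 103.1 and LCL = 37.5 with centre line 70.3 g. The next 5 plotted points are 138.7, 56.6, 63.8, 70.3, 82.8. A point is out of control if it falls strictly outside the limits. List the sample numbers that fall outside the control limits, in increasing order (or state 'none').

1

Compare each point to [37.5, 103.1]: sample 1 = 138.7 > UCL.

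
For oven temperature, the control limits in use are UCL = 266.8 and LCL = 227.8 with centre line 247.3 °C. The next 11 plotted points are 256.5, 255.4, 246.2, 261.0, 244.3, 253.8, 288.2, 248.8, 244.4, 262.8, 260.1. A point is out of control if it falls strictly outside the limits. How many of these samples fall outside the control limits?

1

Compare each point to [227.8, 266.8]: sample 7 = 288.2 > UCL.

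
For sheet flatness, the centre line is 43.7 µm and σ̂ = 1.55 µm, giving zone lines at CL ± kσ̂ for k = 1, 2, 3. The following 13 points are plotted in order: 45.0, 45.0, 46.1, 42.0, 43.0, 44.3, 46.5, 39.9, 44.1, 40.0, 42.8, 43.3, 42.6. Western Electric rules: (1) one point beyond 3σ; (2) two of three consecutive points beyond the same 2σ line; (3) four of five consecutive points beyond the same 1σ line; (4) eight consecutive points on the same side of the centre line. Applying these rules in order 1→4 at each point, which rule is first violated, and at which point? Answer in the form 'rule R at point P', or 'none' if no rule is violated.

rule 2 at point 10

Zone of each point (C = within 1σ̂, B = 1σ̂–2σ̂, A = 2σ̂–3σ̂, * = beyond 3σ̂; sign = side of CL): 1:+C, 2:+C, 3:+B, 4:-B, 5:-C, 6:+C, 7:+B, 8:-A, 9:+C, 10:-A, 11:-C, 12:-C, 13:-C
Rule 2 (two of three consecutive points beyond the same 2σ limit) is satisfied at point 10.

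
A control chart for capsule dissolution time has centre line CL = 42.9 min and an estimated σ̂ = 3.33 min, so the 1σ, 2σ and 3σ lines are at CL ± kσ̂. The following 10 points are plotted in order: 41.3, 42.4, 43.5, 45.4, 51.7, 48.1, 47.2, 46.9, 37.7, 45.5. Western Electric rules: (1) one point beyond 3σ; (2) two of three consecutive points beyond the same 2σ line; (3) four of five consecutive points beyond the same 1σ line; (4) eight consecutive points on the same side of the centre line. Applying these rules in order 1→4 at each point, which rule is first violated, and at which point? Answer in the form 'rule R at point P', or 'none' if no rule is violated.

Zone of each point (C = within 1σ̂, B = 1σ̂–2σ̂, A = 2σ̂–3σ̂, * = beyond 3σ̂; sign = side of CL): 1:-C, 2:-C, 3:+C, 4:+C, 5:+A, 6:+B, 7:+B, 8:+B, 9:-B, 10:+C
Rule 3 (four of five consecutive points beyond the same 1σ limit) is satisfied at point 8.

rule 3 at point 8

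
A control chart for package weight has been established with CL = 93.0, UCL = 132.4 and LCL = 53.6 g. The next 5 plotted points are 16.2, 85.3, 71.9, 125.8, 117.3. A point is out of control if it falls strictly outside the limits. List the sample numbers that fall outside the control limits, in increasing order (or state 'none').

Compare each point to [53.6, 132.4]: sample 1 = 16.2 < LCL.

1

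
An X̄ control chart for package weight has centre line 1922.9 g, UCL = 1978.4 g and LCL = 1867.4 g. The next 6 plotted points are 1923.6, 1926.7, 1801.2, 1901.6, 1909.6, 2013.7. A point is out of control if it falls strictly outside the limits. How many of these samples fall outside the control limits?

Compare each point to [1867.4, 1978.4]: sample 3 = 1801.2 < LCL; sample 6 = 2013.7 > UCL.

2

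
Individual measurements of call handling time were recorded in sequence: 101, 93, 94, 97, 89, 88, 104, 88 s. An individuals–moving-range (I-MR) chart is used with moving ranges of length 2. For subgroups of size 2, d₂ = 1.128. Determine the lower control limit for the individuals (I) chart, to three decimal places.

74.113

X̄ = (101 + 93 + 94 + 97 + 89 + 88 + 104 + 88) / 8 = 94.2500
Moving ranges: 8, 1, 3, 8, 1, 16, 16; M̄R̄ = 53.0000 / 7 = 7.5714
LCL = X̄ − 3·M̄R̄/d₂ = 94.2500 − 3 × 7.5714 / 1.128 = 74.1132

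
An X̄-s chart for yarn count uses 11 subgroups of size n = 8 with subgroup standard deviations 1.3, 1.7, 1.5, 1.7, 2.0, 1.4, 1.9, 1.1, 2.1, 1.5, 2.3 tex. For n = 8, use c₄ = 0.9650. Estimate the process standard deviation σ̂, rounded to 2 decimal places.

1.74

s̄ = (1.3 + 1.7 + 1.5 + 1.7 + 2.0 + 1.4 + 1.9 + 1.1 + 2.1 + 1.5 + 2.3) / 11 = 1.6818
σ̂ = s̄ / c₄ = 1.6818 / 0.9650 = 1.7428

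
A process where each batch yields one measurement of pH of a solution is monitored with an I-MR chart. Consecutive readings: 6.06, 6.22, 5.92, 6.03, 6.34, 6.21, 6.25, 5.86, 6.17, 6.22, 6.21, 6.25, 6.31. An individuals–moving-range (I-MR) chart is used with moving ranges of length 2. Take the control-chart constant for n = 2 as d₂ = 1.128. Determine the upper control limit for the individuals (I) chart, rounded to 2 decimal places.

X̄ = (6.06 + 6.22 + 5.92 + 6.03 + 6.34 + 6.21 + 6.25 + 5.86 + 6.17 + 6.22 + 6.21 + 6.25 + 6.31) / 13 = 6.1577
Moving ranges: 0.16, 0.30, 0.11, 0.31, 0.13, 0.04, 0.39, 0.31, 0.05, 0.01, 0.04, 0.06; M̄R̄ = 1.9100 / 12 = 0.1592
UCL = X̄ + 3·M̄R̄/d₂ = 6.1577 + 3 × 0.1592 / 1.128 = 6.5810

6.58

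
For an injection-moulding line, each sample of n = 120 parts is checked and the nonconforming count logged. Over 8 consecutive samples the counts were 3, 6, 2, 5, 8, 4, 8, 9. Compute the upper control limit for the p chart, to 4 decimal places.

p̄ = Σdᵢ / (k·n) = 45 / (8 × 120) = 0.04688
UCL = p̄ + 3·√(p̄(1−p̄)/n) = 0.04688 + 3 × √(0.04688×0.95312/120) = 0.04688 + 3 × 0.01930 = 0.10476

0.1048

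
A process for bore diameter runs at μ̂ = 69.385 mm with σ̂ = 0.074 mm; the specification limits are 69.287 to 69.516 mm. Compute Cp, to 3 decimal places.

0.516

Cp = (USL − LSL) / (6σ̂) = (69.516 − 69.287) / (6 × 0.074) = 0.2290 / 0.4440 = 0.5158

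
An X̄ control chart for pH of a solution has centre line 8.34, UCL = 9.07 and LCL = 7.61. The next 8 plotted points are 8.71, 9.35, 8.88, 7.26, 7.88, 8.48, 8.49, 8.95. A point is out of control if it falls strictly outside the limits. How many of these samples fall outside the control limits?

2

Compare each point to [7.61, 9.07]: sample 2 = 9.35 > UCL; sample 4 = 7.26 < LCL.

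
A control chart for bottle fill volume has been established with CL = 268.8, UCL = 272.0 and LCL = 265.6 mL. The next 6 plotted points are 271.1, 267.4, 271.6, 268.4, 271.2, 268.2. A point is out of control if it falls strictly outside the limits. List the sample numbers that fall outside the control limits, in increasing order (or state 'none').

none

All 6 points lie within [265.6, 272.0].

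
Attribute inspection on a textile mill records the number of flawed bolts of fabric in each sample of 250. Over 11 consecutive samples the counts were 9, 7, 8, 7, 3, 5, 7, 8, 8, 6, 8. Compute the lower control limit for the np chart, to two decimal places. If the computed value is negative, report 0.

p̄ = Σdᵢ / (k·n) = 76 / (11 × 250) = 0.02764
LCL = np̄ − 3·√(np̄(1−p̄)) = 6.9091 − 3 × 2.5919 = -0.8667 → 0 (negative, so LCL = 0)

0.00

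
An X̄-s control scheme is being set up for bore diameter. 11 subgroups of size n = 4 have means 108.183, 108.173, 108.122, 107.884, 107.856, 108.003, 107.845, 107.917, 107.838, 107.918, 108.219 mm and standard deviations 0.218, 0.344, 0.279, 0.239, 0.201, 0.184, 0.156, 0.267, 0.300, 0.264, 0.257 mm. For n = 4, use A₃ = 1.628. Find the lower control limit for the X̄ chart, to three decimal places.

107.595

X̄̄ = (108.183 + 108.173 + 108.122 + 107.884 + 107.856 + 108.003 + 107.845 + 107.917 + 107.838 + 107.918 + 108.219) / 11 = 107.9962
s̄ = (0.218 + 0.344 + 0.279 + 0.239 + 0.201 + 0.184 + 0.156 + 0.267 + 0.300 + 0.264 + 0.257) / 11 = 0.2463
LCL = X̄̄ − A₃·s̄ = 107.9962 − 1.628 × 0.2463 = 107.5952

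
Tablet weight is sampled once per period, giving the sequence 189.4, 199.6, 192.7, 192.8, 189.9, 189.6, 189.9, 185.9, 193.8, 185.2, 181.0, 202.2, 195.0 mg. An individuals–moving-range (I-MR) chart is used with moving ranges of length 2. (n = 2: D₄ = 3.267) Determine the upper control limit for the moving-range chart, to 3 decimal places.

Moving ranges: 10.2, 6.9, 0.1, 2.9, 0.3, 0.3, 4.0, 7.9, 8.6, 4.2, 21.2, 7.2; M̄R̄ = 73.8000 / 12 = 6.1500
UCL_MR = D₄·M̄R̄ = 3.267 × 6.1500 = 20.0920

20.092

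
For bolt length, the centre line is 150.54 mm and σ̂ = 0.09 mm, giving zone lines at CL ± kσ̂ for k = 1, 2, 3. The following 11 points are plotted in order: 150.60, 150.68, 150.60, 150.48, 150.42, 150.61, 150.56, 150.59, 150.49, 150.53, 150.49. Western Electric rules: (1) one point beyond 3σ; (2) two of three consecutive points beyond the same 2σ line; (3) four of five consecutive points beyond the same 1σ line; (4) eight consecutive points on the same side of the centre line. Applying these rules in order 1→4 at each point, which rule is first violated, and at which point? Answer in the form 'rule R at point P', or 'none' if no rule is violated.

Zone of each point (C = within 1σ̂, B = 1σ̂–2σ̂, A = 2σ̂–3σ̂, * = beyond 3σ̂; sign = side of CL): 1:+C, 2:+B, 3:+C, 4:-C, 5:-B, 6:+C, 7:+C, 8:+C, 9:-C, 10:-C, 11:-C
No rule fires across all 11 points.

none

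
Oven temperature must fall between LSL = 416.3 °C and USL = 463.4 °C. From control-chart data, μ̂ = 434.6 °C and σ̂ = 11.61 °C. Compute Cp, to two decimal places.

Cp = (USL − LSL) / (6σ̂) = (463.4 − 416.3) / (6 × 11.61) = 47.1000 / 69.6600 = 0.6761

0.68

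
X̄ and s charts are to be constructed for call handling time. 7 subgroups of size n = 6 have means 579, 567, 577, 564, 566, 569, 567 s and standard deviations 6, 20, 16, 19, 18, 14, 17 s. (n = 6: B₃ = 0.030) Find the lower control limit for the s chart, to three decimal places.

s̄ = (6 + 20 + 16 + 19 + 18 + 14 + 17) / 7 = 15.7143
LCL_s = B₃·s̄ = 0.030 × 15.7143 = 0.4714

0.471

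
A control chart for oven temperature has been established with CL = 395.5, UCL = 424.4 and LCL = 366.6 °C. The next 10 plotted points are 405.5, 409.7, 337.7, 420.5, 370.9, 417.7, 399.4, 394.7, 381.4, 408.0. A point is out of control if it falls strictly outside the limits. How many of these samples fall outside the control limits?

1

Compare each point to [366.6, 424.4]: sample 3 = 337.7 < LCL.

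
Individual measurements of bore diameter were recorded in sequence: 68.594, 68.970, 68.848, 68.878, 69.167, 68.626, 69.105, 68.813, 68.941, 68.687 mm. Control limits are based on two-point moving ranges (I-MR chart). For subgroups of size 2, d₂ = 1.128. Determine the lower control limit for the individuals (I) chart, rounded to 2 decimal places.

X̄ = (68.594 + 68.970 + 68.848 + 68.878 + 69.167 + 68.626 + 69.105 + 68.813 + 68.941 + 68.687) / 10 = 68.8629
Moving ranges: 0.376, 0.122, 0.030, 0.289, 0.541, 0.479, 0.292, 0.128, 0.254; M̄R̄ = 2.5110 / 9 = 0.2790
LCL = X̄ − 3·M̄R̄/d₂ = 68.8629 − 3 × 0.2790 / 1.128 = 68.1209

68.12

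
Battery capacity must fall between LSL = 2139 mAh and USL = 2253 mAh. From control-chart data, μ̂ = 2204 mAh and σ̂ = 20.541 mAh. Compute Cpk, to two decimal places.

Cpu = (USL − μ̂) / (3σ̂) = (2253 − 2204) / (3 × 20.541) = 0.7952; Cpl = (μ̂ − LSL) / (3σ̂) = (2204 − 2139) / (3 × 20.541) = 1.0548; Cpk = min(Cpu, Cpl) = 0.7952

0.80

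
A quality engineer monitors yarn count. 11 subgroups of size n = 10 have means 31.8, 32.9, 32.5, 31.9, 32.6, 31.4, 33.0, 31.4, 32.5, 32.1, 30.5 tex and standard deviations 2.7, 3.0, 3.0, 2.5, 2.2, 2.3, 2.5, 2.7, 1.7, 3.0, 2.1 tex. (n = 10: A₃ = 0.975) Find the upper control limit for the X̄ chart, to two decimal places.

X̄̄ = (31.8 + 32.9 + 32.5 + 31.9 + 32.6 + 31.4 + 33.0 + 31.4 + 32.5 + 32.1 + 30.5) / 11 = 32.0545
s̄ = (2.7 + 3.0 + 3.0 + 2.5 + 2.2 + 2.3 + 2.5 + 2.7 + 1.7 + 3.0 + 2.1) / 11 = 2.5182
UCL = X̄̄ + A₃·s̄ = 32.0545 + 0.975 × 2.5182 = 34.5098

34.51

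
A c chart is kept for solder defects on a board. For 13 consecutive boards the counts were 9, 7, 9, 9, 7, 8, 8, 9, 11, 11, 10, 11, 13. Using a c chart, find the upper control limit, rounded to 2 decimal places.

18.57

c̄ = (9 + 7 + 9 + 9 + 7 + 8 + 8 + 9 + 11 + 11 + 10 + 11 + 13) / 13 = 122 / 13 = 9.3846
UCL = c̄ + 3√c̄ = 9.3846 + 3 × √9.3846 = 9.3846 + 3 × 3.0634 = 18.5749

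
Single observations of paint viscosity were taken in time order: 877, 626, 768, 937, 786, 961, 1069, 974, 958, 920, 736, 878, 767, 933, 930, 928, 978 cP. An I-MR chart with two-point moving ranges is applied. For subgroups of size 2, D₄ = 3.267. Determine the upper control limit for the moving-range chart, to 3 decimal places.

368.150

Moving ranges: 251, 142, 169, 151, 175, 108, 95, 16, 38, 184, 142, 111, 166, 3, 2, 50; M̄R̄ = 1803.0000 / 16 = 112.6875
UCL_MR = D₄·M̄R̄ = 3.267 × 112.6875 = 368.1501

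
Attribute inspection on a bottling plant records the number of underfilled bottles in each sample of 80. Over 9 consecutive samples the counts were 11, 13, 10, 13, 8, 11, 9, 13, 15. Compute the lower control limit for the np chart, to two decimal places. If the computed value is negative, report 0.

p̄ = Σdᵢ / (k·n) = 103 / (9 × 80) = 0.14306
LCL = np̄ − 3·√(np̄(1−p̄)) = 11.4444 − 3 × 3.1317 = 2.0495

2.05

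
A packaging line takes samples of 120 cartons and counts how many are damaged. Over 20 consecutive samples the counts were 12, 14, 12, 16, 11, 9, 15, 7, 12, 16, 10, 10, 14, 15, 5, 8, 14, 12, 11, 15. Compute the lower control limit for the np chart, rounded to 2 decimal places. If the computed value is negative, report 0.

2.08

p̄ = Σdᵢ / (k·n) = 238 / (20 × 120) = 0.09917
LCL = np̄ − 3·√(np̄(1−p̄)) = 11.9000 − 3 × 3.2741 = 2.0776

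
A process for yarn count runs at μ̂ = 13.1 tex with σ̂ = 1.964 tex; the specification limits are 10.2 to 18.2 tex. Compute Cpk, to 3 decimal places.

0.492

Cpu = (USL − μ̂) / (3σ̂) = (18.2 − 13.1) / (3 × 1.964) = 0.8656; Cpl = (μ̂ − LSL) / (3σ̂) = (13.1 − 10.2) / (3 × 1.964) = 0.4922; Cpk = min(Cpu, Cpl) = 0.4922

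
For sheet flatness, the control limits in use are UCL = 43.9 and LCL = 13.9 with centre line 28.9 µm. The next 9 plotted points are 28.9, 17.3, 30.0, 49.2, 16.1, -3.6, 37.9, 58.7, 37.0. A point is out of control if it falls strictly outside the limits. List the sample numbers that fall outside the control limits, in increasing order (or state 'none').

Compare each point to [13.9, 43.9]: sample 4 = 49.2 > UCL; sample 6 = -3.6 < LCL; sample 8 = 58.7 > UCL.

4, 6, 8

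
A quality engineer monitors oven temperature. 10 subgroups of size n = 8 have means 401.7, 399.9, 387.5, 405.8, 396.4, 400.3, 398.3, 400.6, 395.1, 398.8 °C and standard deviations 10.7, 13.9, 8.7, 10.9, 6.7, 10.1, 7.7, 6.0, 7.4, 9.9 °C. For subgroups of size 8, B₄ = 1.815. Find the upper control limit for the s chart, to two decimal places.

16.70

s̄ = (10.7 + 13.9 + 8.7 + 10.9 + 6.7 + 10.1 + 7.7 + 6.0 + 7.4 + 9.9) / 10 = 9.2000
UCL_s = B₄·s̄ = 1.815 × 9.2000 = 16.6980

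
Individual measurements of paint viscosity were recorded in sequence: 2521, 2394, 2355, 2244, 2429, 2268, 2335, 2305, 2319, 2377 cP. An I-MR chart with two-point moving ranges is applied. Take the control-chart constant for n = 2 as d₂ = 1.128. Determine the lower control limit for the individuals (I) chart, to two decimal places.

2120.66

X̄ = (2521 + 2394 + 2355 + 2244 + 2429 + 2268 + 2335 + 2305 + 2319 + 2377) / 10 = 2354.7000
Moving ranges: 127, 39, 111, 185, 161, 67, 30, 14, 58; M̄R̄ = 792.0000 / 9 = 88.0000
LCL = X̄ − 3·M̄R̄/d₂ = 2354.7000 − 3 × 88.0000 / 1.128 = 2120.6574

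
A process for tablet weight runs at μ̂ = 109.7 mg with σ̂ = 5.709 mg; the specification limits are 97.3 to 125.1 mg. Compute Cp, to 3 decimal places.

0.812

Cp = (USL − LSL) / (6σ̂) = (125.1 − 97.3) / (6 × 5.709) = 27.8000 / 34.2540 = 0.8116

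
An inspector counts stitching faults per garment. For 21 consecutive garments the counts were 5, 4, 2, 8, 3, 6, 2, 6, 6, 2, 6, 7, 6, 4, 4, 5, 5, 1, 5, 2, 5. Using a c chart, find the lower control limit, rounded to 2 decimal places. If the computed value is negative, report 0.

0.00

c̄ = (5 + 4 + 2 + 8 + 3 + 6 + 2 + 6 + 6 + 2 + 6 + 7 + 6 + 4 + 4 + 5 + 5 + 1 + 5 + 2 + 5) / 21 = 94 / 21 = 4.4762
LCL = c̄ − 3√c̄ = 4.4762 − 3 × 2.1157 = -1.8709 → 0 (cannot be negative)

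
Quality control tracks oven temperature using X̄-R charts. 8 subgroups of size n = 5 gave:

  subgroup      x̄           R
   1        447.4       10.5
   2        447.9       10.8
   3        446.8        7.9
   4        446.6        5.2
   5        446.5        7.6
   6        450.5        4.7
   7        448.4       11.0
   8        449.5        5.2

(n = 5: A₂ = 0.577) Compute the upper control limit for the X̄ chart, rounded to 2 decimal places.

452.49

X̄̄ = (447.4 + 447.9 + 446.8 + 446.6 + 446.5 + 450.5 + 448.4 + 449.5) / 8 = 3583.6000 / 8 = 447.9500
R̄ = (10.5 + 10.8 + 7.9 + 5.2 + 7.6 + 4.7 + 11.0 + 5.2) / 8 = 62.9000 / 8 = 7.8625
UCL = X̄̄ + A₂·R̄ = 447.9500 + 0.577 × 7.8625 = 452.4867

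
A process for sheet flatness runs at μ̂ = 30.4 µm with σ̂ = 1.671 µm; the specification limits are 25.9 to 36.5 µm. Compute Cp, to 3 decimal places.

1.057

Cp = (USL − LSL) / (6σ̂) = (36.5 − 25.9) / (6 × 1.671) = 10.6000 / 10.0260 = 1.0573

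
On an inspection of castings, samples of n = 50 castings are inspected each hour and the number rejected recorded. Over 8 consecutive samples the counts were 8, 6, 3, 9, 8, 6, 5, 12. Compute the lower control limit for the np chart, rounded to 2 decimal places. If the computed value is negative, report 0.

p̄ = Σdᵢ / (k·n) = 57 / (8 × 50) = 0.14250
LCL = np̄ − 3·√(np̄(1−p̄)) = 7.1250 − 3 × 2.4718 = -0.2903 → 0 (negative, so LCL = 0)

0.00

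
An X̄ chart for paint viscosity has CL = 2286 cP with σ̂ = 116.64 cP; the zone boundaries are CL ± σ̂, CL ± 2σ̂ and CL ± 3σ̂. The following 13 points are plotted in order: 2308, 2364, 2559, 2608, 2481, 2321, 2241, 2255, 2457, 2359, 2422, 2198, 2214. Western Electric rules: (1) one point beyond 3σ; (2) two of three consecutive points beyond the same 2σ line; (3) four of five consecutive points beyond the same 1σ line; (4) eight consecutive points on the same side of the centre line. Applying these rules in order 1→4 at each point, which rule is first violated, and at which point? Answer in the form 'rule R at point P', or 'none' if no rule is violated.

rule 2 at point 4

Zone of each point (C = within 1σ̂, B = 1σ̂–2σ̂, A = 2σ̂–3σ̂, * = beyond 3σ̂; sign = side of CL): 1:+C, 2:+C, 3:+A, 4:+A, 5:+B, 6:+C, 7:-C, 8:-C, 9:+B, 10:+C, 11:+B, 12:-C, 13:-C
Rule 2 (two of three consecutive points beyond the same 2σ limit) is satisfied at point 4.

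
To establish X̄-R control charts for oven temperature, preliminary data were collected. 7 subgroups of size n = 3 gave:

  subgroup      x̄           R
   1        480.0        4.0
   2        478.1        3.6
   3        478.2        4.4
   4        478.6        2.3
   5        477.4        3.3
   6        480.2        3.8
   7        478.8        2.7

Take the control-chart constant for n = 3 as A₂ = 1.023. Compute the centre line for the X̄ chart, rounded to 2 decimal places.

478.76

X̄̄ = (480.0 + 478.1 + 478.2 + 478.6 + 477.4 + 480.2 + 478.8) / 7 = 3351.3000 / 7 = 478.7571
CL = X̄̄ = 478.7571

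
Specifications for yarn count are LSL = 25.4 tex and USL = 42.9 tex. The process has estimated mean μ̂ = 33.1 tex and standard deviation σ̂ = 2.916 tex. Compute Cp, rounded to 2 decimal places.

1.00

Cp = (USL − LSL) / (6σ̂) = (42.9 − 25.4) / (6 × 2.916) = 17.5000 / 17.4960 = 1.0002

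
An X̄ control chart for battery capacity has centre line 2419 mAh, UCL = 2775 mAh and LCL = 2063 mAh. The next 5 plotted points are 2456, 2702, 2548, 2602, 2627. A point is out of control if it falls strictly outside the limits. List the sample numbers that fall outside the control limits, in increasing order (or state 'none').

none

All 5 points lie within [2063, 2775].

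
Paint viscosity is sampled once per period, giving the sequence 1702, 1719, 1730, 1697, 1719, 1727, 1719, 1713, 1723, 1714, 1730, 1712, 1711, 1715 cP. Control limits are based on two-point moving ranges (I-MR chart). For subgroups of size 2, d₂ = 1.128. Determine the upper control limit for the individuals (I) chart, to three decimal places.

1749.847

X̄ = (1702 + 1719 + 1730 + 1697 + 1719 + 1727 + 1719 + 1713 + 1723 + 1714 + 1730 + 1712 + 1711 + 1715) / 14 = 1716.5000
Moving ranges: 17, 11, 33, 22, 8, 8, 6, 10, 9, 16, 18, 1, 4; M̄R̄ = 163.0000 / 13 = 12.5385
UCL = X̄ + 3·M̄R̄/d₂ = 1716.5000 + 3 × 12.5385 / 1.128 = 1749.8470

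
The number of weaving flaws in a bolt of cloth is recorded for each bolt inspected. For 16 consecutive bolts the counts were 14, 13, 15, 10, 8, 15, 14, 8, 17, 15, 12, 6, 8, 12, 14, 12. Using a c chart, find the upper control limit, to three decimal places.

c̄ = (14 + 13 + 15 + 10 + 8 + 15 + 14 + 8 + 17 + 15 + 12 + 6 + 8 + 12 + 14 + 12) / 16 = 193 / 16 = 12.0625
UCL = c̄ + 3√c̄ = 12.0625 + 3 × √12.0625 = 12.0625 + 3 × 3.4731 = 22.4818

22.482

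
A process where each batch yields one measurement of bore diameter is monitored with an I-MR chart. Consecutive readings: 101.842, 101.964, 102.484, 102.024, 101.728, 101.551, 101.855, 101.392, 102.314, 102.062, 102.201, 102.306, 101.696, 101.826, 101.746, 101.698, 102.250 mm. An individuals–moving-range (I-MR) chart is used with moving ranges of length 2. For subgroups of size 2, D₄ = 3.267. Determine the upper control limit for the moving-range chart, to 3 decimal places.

Moving ranges: 0.122, 0.520, 0.460, 0.296, 0.177, 0.304, 0.463, 0.922, 0.252, 0.139, 0.105, 0.610, 0.130, 0.080, 0.048, 0.552; M̄R̄ = 5.1800 / 16 = 0.3237
UCL_MR = D₄·M̄R̄ = 3.267 × 0.3237 = 1.0577

1.058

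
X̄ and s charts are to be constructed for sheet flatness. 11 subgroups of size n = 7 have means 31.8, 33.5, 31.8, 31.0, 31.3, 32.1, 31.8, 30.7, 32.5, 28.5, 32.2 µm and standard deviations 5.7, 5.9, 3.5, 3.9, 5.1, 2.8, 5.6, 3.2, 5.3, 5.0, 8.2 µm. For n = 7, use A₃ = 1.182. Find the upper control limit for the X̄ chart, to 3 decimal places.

X̄̄ = (31.8 + 33.5 + 31.8 + 31.0 + 31.3 + 32.1 + 31.8 + 30.7 + 32.5 + 28.5 + 32.2) / 11 = 31.5636
s̄ = (5.7 + 5.9 + 3.5 + 3.9 + 5.1 + 2.8 + 5.6 + 3.2 + 5.3 + 5.0 + 8.2) / 11 = 4.9273
UCL = X̄̄ + A₃·s̄ = 31.5636 + 1.182 × 4.9273 = 37.3877

37.388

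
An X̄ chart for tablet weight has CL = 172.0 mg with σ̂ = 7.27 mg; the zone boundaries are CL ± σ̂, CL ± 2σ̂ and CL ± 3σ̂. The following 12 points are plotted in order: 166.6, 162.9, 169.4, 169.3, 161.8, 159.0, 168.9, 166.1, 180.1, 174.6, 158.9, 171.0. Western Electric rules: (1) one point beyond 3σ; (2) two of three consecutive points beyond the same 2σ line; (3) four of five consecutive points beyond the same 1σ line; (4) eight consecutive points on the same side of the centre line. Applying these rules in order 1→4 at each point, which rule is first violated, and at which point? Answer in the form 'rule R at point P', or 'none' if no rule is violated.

Zone of each point (C = within 1σ̂, B = 1σ̂–2σ̂, A = 2σ̂–3σ̂, * = beyond 3σ̂; sign = side of CL): 1:-C, 2:-B, 3:-C, 4:-C, 5:-B, 6:-B, 7:-C, 8:-C, 9:+B, 10:+C, 11:-B, 12:-C
Rule 4 (eight consecutive points on the same side of the centre line) is satisfied at point 8.

rule 4 at point 8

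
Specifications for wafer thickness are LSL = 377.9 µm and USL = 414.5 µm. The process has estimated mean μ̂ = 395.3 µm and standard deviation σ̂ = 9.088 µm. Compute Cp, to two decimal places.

Cp = (USL − LSL) / (6σ̂) = (414.5 − 377.9) / (6 × 9.088) = 36.6000 / 54.5280 = 0.6712

0.67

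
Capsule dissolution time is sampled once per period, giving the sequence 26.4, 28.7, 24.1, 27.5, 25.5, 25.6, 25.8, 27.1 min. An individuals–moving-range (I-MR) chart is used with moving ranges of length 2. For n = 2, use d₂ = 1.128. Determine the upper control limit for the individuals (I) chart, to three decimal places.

31.619

X̄ = (26.4 + 28.7 + 24.1 + 27.5 + 25.5 + 25.6 + 25.8 + 27.1) / 8 = 26.3375
Moving ranges: 2.3, 4.6, 3.4, 2.0, 0.1, 0.2, 1.3; M̄R̄ = 13.9000 / 7 = 1.9857
UCL = X̄ + 3·M̄R̄/d₂ = 26.3375 + 3 × 1.9857 / 1.128 = 31.6187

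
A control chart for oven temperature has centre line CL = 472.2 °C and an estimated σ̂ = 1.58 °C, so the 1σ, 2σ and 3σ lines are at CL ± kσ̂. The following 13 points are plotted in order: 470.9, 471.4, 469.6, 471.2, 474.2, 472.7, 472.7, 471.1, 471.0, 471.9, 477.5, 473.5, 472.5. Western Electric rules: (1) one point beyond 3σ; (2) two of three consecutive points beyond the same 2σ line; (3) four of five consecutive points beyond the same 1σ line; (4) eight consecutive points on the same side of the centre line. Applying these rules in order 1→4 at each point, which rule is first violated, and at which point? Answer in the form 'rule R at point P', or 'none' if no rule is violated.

Zone of each point (C = within 1σ̂, B = 1σ̂–2σ̂, A = 2σ̂–3σ̂, * = beyond 3σ̂; sign = side of CL): 1:-C, 2:-C, 3:-B, 4:-C, 5:+B, 6:+C, 7:+C, 8:-C, 9:-C, 10:-C, 11:+*, 12:+C, 13:+C
Rule 1 (one point beyond the 3σ limits) is satisfied at point 11.

rule 1 at point 11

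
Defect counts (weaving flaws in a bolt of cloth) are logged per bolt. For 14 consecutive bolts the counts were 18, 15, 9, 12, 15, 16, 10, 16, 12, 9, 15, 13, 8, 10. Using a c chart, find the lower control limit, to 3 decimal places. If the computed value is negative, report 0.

2.017

c̄ = (18 + 15 + 9 + 12 + 15 + 16 + 10 + 16 + 12 + 9 + 15 + 13 + 8 + 10) / 14 = 178 / 14 = 12.7143
LCL = c̄ − 3√c̄ = 12.7143 − 3 × 3.5657 = 2.0172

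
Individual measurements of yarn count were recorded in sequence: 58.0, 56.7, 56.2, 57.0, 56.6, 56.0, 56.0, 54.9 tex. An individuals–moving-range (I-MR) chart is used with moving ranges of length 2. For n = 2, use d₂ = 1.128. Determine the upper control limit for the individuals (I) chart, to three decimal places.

X̄ = (58.0 + 56.7 + 56.2 + 57.0 + 56.6 + 56.0 + 56.0 + 54.9) / 8 = 56.4250
Moving ranges: 1.3, 0.5, 0.8, 0.4, 0.6, 0.0, 1.1; M̄R̄ = 4.7000 / 7 = 0.6714
UCL = X̄ + 3·M̄R̄/d₂ = 56.4250 + 3 × 0.6714 / 1.128 = 58.2107

58.211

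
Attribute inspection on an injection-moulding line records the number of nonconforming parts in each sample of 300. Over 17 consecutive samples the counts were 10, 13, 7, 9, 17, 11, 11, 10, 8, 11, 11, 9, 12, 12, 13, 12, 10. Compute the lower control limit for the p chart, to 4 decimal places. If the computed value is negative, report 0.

p̄ = Σdᵢ / (k·n) = 186 / (17 × 300) = 0.03647
LCL = p̄ − 3·√(p̄(1−p̄)/n) = 0.03647 − 3 × 0.01082 = 0.00400

0.0040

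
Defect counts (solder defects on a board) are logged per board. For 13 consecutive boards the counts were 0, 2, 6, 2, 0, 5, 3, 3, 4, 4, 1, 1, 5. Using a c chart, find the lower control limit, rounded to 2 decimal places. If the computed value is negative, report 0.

c̄ = (0 + 2 + 6 + 2 + 0 + 5 + 3 + 3 + 4 + 4 + 1 + 1 + 5) / 13 = 36 / 13 = 2.7692
LCL = c̄ − 3√c̄ = 2.7692 − 3 × 1.6641 = -2.2231 → 0 (cannot be negative)

0.00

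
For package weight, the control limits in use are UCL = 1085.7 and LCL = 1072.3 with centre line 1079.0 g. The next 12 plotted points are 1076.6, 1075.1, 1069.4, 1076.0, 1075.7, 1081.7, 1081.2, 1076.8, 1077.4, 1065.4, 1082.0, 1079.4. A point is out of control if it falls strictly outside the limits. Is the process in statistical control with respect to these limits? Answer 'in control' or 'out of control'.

out of control

Compare each point to [1072.3, 1085.7]: sample 3 = 1069.4 < LCL; sample 10 = 1065.4 < LCL.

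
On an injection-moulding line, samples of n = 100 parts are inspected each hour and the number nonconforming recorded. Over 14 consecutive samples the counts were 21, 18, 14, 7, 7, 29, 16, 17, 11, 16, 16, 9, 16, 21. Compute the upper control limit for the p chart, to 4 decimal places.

p̄ = Σdᵢ / (k·n) = 218 / (14 × 100) = 0.15571
UCL = p̄ + 3·√(p̄(1−p̄)/n) = 0.15571 + 3 × √(0.15571×0.84429/100) = 0.15571 + 3 × 0.03626 = 0.26449

0.2645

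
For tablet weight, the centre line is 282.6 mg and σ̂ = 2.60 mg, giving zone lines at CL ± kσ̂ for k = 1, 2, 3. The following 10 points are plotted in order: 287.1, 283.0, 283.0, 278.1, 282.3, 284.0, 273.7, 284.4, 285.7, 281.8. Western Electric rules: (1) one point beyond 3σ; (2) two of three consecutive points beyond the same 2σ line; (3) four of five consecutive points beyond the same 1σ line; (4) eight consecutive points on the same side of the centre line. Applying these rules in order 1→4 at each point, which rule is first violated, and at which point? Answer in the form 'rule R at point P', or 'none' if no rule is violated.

Zone of each point (C = within 1σ̂, B = 1σ̂–2σ̂, A = 2σ̂–3σ̂, * = beyond 3σ̂; sign = side of CL): 1:+B, 2:+C, 3:+C, 4:-B, 5:-C, 6:+C, 7:-*, 8:+C, 9:+B, 10:-C
Rule 1 (one point beyond the 3σ limits) is satisfied at point 7.

rule 1 at point 7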